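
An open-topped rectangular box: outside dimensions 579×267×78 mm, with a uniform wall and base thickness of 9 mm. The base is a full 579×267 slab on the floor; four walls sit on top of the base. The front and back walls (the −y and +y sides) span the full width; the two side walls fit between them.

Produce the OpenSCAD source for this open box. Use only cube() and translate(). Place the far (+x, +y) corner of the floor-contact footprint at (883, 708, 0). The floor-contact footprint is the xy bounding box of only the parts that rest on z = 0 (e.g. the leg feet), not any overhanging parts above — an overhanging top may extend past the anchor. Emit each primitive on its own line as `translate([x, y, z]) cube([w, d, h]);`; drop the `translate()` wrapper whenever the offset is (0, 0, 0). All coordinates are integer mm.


translate([304, 441, 0]) cube([579, 267, 9]);
translate([304, 441, 9]) cube([579, 9, 69]);
translate([304, 699, 9]) cube([579, 9, 69]);
translate([304, 450, 9]) cube([9, 249, 69]);
translate([874, 450, 9]) cube([9, 249, 69]);


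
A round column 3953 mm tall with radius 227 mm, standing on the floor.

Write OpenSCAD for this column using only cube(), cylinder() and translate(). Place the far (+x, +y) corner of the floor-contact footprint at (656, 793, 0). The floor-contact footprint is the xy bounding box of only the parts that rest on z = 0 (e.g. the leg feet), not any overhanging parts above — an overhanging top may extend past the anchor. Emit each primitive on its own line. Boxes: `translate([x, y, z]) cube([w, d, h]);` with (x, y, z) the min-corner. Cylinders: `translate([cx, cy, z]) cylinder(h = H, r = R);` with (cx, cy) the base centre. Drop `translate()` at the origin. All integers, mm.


translate([429, 566, 0]) cylinder(h = 3953, r = 227);


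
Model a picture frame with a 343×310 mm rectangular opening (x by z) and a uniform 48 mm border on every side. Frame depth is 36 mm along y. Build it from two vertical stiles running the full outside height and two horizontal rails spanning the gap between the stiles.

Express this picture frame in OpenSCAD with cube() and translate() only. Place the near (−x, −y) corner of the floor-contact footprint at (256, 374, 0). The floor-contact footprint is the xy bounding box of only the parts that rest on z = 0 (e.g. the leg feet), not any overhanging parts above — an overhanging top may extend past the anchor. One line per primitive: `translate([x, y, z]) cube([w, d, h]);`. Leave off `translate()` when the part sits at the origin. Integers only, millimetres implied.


translate([256, 374, 0]) cube([48, 36, 406]);
translate([647, 374, 0]) cube([48, 36, 406]);
translate([304, 374, 0]) cube([343, 36, 48]);
translate([304, 374, 358]) cube([343, 36, 48]);


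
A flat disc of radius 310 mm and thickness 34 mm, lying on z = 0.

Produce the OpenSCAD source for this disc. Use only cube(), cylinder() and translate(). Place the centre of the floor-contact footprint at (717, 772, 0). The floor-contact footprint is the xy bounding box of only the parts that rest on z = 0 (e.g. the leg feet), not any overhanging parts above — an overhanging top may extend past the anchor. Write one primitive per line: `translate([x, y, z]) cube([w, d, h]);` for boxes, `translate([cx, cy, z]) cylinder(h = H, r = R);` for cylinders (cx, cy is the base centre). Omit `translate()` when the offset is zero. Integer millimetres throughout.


translate([717, 772, 0]) cylinder(h = 34, r = 310);


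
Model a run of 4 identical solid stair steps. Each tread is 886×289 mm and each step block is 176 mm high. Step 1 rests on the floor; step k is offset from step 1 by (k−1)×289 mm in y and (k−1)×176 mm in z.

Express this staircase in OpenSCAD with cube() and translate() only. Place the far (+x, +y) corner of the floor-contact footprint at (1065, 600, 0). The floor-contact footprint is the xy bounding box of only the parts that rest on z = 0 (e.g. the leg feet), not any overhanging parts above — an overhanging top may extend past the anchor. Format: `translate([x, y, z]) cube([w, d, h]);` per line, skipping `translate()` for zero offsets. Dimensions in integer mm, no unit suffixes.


translate([179, 311, 0]) cube([886, 289, 176]);
translate([179, 600, 176]) cube([886, 289, 176]);
translate([179, 889, 352]) cube([886, 289, 176]);
translate([179, 1178, 528]) cube([886, 289, 176]);


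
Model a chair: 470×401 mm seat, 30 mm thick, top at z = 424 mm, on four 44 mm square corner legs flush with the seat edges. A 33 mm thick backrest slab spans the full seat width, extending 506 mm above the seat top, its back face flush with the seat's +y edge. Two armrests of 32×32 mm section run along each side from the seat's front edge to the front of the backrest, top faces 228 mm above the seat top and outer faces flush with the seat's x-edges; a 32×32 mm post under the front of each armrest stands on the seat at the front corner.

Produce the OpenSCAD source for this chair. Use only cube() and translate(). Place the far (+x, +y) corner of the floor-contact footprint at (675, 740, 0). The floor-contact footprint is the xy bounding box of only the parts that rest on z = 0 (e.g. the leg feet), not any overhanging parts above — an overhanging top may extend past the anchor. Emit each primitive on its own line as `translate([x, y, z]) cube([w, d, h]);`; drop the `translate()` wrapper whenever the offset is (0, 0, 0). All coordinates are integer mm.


translate([205, 339, 394]) cube([470, 401, 30]);
translate([205, 339, 0]) cube([44, 44, 394]);
translate([631, 339, 0]) cube([44, 44, 394]);
translate([205, 696, 0]) cube([44, 44, 394]);
translate([631, 696, 0]) cube([44, 44, 394]);
translate([205, 707, 424]) cube([470, 33, 506]);
translate([205, 339, 620]) cube([32, 368, 32]);
translate([643, 339, 620]) cube([32, 368, 32]);
translate([205, 339, 424]) cube([32, 32, 196]);
translate([643, 339, 424]) cube([32, 32, 196]);


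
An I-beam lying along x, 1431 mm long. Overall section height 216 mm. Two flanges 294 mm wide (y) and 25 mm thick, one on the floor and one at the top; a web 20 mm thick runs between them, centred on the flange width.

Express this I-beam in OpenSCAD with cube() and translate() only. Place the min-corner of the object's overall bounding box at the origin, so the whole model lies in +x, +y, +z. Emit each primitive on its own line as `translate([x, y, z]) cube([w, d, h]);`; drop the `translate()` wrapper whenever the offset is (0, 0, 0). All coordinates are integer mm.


cube([1431, 294, 25]);
translate([0, 137, 25]) cube([1431, 20, 166]);
translate([0, 0, 191]) cube([1431, 294, 25]);


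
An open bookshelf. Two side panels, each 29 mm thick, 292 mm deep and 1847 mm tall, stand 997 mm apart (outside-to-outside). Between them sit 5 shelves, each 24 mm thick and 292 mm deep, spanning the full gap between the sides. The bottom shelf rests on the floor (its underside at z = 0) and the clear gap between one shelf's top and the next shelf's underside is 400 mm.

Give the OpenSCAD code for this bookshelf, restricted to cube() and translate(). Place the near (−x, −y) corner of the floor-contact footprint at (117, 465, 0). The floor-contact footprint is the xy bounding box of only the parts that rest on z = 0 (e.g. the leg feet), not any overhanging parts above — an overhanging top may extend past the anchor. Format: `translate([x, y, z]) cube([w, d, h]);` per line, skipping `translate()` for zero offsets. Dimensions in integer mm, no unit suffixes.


translate([117, 465, 0]) cube([29, 292, 1847]);
translate([1085, 465, 0]) cube([29, 292, 1847]);
translate([146, 465, 0]) cube([939, 292, 24]);
translate([146, 465, 424]) cube([939, 292, 24]);
translate([146, 465, 848]) cube([939, 292, 24]);
translate([146, 465, 1272]) cube([939, 292, 24]);
translate([146, 465, 1696]) cube([939, 292, 24]);


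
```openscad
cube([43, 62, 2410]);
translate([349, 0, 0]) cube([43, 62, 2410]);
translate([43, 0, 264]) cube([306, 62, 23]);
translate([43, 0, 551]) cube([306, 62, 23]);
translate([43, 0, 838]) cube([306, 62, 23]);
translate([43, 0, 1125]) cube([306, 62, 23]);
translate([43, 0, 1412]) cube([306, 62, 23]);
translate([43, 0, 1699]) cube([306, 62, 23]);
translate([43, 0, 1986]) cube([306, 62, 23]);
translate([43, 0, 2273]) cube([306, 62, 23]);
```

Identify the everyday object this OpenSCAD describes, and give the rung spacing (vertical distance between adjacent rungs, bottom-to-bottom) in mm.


A ladder. The rung spacing is 287 mm.

Two tall 43×62 posts with 8 short bars between them — a ladder. Adjacent rungs sit at z = 264 and z = 551, so the spacing is 551 − 264 = 287 mm.


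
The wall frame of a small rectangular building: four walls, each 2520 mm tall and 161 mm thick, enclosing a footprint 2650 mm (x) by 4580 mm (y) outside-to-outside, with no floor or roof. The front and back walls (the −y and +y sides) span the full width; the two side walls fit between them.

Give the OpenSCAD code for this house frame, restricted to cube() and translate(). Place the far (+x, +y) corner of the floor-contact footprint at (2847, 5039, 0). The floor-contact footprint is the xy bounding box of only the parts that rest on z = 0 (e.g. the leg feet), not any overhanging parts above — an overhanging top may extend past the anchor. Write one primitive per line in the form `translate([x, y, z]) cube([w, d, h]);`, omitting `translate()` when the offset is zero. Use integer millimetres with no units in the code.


translate([197, 459, 0]) cube([2650, 161, 2520]);
translate([197, 4878, 0]) cube([2650, 161, 2520]);
translate([197, 620, 0]) cube([161, 4258, 2520]);
translate([2686, 620, 0]) cube([161, 4258, 2520]);


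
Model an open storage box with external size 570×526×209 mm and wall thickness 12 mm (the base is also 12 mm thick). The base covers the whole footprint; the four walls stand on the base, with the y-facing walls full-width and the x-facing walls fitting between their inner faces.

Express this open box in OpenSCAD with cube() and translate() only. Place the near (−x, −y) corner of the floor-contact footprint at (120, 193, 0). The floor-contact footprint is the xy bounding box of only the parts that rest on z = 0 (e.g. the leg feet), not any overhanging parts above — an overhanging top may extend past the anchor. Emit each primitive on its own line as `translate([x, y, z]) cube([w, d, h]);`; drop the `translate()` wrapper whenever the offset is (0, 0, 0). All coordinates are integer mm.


translate([120, 193, 0]) cube([570, 526, 12]);
translate([120, 193, 12]) cube([570, 12, 197]);
translate([120, 707, 12]) cube([570, 12, 197]);
translate([120, 205, 12]) cube([12, 502, 197]);
translate([678, 205, 12]) cube([12, 502, 197]);


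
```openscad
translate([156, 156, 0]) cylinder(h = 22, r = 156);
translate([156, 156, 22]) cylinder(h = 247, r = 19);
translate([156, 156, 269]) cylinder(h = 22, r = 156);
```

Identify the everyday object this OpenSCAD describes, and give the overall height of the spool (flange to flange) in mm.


A spool. The overall height is 291 mm.

Three coaxial cylinders, large–small–large — a spool. Two 22 mm flanges and a 247 mm core give 22 + 247 + 22 = 291 mm.


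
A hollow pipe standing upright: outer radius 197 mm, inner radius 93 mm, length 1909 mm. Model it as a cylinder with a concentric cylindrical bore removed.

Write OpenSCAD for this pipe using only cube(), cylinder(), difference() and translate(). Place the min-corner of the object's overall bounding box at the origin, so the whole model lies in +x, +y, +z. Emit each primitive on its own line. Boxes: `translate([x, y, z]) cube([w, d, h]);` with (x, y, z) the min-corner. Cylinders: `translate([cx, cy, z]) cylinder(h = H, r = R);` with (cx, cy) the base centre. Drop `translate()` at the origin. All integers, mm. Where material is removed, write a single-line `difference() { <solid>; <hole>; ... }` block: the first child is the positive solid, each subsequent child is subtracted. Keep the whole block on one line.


difference() { translate([197, 197, 0]) cylinder(h = 1909, r = 197); translate([197, 197, 0]) cylinder(h = 1909, r = 93); }


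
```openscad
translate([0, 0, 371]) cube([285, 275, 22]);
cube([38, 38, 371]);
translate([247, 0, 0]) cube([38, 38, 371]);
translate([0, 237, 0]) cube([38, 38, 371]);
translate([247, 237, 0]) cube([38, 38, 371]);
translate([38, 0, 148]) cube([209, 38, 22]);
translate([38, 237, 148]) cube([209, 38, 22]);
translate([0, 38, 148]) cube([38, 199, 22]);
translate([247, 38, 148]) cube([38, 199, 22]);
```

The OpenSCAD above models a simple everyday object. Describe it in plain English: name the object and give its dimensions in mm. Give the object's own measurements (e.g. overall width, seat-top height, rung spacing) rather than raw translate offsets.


A simple wooden stool: a rectangular seat 285 mm (x) by 275 mm (y), 22 mm thick, top face at z = 393 mm, on four square legs, each 38×38 mm in cross-section. The legs rest on z = 0, each flush with a corner of the seat. Four stretchers, 38 mm wide and 22 mm tall, connect adjacent legs with their undersides at z = 148 mm, each running between the inner faces of the legs it joins and aligned with the legs' outer faces on the other axis.


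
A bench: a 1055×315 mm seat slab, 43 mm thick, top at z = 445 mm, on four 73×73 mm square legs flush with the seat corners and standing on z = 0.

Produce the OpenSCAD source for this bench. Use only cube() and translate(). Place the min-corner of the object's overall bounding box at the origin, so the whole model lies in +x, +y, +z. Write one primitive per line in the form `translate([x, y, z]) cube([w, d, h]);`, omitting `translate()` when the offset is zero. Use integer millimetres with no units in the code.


translate([0, 0, 402]) cube([1055, 315, 43]);
cube([73, 73, 402]);
translate([0, 242, 0]) cube([73, 73, 402]);
translate([982, 0, 0]) cube([73, 73, 402]);
translate([982, 242, 0]) cube([73, 73, 402]);


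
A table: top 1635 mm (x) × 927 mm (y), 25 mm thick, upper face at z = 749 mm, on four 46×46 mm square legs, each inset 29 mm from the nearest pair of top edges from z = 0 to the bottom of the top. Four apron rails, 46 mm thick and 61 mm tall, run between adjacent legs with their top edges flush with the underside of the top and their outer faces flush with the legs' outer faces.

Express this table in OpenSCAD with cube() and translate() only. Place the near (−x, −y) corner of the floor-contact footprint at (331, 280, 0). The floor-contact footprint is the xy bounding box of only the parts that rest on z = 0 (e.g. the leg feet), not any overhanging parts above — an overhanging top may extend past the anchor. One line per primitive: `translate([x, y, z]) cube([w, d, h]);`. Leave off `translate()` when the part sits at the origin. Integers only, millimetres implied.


// leg_h = 749 - 25 = 724
// apron z = 724 - 61 = 663
translate([302, 251, 724]) cube([1635, 927, 25]);
translate([331, 280, 0]) cube([46, 46, 724]);
translate([1862, 280, 0]) cube([46, 46, 724]);
translate([331, 1103, 0]) cube([46, 46, 724]);
translate([1862, 1103, 0]) cube([46, 46, 724]);
translate([377, 280, 663]) cube([1485, 46, 61]);
translate([377, 1103, 663]) cube([1485, 46, 61]);
translate([331, 326, 663]) cube([46, 777, 61]);
translate([1862, 326, 663]) cube([46, 777, 61]);


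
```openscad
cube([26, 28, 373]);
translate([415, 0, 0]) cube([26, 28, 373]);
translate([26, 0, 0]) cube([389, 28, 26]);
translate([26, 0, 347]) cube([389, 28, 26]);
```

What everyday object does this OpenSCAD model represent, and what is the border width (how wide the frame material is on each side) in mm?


A picture frame. The border width is 26 mm.

Four thin pieces enclosing a rectangular opening — a picture frame. The two full-height stiles are 373 mm tall; the top rail sits at z = 347 and is 26 mm tall, so the border above the opening is 373 − 347 = 26 mm, matching the stile x-width.


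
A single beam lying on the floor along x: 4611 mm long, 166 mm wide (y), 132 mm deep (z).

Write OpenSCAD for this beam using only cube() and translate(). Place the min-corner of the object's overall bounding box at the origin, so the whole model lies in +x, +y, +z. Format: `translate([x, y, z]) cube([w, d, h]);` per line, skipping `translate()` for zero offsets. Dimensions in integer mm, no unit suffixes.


cube([4611, 166, 132]);


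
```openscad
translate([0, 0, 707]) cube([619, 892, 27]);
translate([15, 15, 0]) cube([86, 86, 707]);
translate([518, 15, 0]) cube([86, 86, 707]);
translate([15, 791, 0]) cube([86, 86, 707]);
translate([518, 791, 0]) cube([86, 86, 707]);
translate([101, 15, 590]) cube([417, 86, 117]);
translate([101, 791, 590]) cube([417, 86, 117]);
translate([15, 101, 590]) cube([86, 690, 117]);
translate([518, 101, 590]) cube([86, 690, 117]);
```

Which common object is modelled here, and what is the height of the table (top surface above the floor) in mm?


A table. The table height is 734 mm.

A 619×892×27 slab sits at z = 707 on four 86 mm square posts — a table. The top surface is at 707 + 27 = 734 mm.


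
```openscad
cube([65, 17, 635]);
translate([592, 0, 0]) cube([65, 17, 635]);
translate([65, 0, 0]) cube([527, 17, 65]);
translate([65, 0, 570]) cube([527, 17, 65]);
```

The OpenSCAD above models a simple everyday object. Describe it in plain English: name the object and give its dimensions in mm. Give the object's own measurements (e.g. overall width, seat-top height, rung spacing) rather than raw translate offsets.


A rectangular picture frame lying in the x–z plane (depth along y). The opening is 527 mm wide (x) by 505 mm tall (z), surrounded by a border 65 mm wide on all four sides. The frame is 17 mm deep and is made of two full-height vertical stiles with two horizontal rails fitted between them.


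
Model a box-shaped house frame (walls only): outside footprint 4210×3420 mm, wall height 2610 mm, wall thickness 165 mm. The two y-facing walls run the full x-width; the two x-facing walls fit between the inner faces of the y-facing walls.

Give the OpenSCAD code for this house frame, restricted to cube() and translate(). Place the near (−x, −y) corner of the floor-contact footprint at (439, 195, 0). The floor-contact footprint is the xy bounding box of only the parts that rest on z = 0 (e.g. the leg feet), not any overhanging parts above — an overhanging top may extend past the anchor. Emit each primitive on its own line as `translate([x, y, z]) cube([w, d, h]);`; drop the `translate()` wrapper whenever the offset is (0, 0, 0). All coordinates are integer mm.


translate([439, 195, 0]) cube([4210, 165, 2610]);
translate([439, 3450, 0]) cube([4210, 165, 2610]);
translate([439, 360, 0]) cube([165, 3090, 2610]);
translate([4484, 360, 0]) cube([165, 3090, 2610]);


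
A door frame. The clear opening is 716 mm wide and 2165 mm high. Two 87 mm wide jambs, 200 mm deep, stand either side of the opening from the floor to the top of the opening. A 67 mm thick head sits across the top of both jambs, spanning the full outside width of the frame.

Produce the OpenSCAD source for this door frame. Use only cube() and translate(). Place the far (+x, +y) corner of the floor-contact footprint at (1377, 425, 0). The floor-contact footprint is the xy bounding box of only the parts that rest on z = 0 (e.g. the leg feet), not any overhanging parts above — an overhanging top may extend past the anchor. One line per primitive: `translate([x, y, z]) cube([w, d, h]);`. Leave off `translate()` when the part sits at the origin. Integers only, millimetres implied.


translate([487, 225, 0]) cube([87, 200, 2165]);
translate([1290, 225, 0]) cube([87, 200, 2165]);
translate([487, 225, 2165]) cube([890, 200, 67]);


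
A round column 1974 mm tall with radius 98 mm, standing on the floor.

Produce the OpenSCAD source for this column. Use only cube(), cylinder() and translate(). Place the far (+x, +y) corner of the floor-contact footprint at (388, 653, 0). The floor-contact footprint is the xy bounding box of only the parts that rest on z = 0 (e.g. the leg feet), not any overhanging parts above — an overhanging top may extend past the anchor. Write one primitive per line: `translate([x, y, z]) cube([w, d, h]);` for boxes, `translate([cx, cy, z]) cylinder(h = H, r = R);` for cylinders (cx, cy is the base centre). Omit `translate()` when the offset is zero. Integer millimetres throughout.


translate([290, 555, 0]) cylinder(h = 1974, r = 98);


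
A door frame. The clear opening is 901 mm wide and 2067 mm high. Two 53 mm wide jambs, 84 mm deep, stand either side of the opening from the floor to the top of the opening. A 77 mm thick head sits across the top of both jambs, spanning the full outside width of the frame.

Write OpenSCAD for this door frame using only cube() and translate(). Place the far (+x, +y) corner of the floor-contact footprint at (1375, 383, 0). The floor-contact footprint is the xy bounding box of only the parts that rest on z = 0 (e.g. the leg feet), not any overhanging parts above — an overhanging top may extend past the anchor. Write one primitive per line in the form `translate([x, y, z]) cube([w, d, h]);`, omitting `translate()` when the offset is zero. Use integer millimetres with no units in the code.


translate([368, 299, 0]) cube([53, 84, 2067]);
translate([1322, 299, 0]) cube([53, 84, 2067]);
translate([368, 299, 2067]) cube([1007, 84, 77]);


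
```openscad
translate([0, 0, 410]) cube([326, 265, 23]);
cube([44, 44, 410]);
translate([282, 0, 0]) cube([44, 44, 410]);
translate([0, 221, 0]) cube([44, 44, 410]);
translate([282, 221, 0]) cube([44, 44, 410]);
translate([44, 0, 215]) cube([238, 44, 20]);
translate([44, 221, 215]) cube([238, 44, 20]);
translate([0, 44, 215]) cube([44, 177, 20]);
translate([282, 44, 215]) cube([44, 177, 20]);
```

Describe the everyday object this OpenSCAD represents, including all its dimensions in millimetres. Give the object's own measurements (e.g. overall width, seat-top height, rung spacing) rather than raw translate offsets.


A simple wooden stool: a rectangular seat 326 mm (x) by 265 mm (y), 23 mm thick, top face at z = 433 mm, on four square legs, each 44×44 mm in cross-section. The legs rest on z = 0, each flush with a corner of the seat. Four stretchers, 44 mm wide and 20 mm tall, connect adjacent legs with their undersides at z = 215 mm, each running between the inner faces of the legs it joins and aligned with the legs' outer faces on the other axis.


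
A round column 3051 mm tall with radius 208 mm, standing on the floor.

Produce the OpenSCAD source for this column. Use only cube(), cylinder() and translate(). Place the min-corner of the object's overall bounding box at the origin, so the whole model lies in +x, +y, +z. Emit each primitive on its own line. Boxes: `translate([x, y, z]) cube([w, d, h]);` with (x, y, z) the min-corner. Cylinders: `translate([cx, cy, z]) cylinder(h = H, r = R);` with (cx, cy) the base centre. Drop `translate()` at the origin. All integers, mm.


translate([208, 208, 0]) cylinder(h = 3051, r = 208);


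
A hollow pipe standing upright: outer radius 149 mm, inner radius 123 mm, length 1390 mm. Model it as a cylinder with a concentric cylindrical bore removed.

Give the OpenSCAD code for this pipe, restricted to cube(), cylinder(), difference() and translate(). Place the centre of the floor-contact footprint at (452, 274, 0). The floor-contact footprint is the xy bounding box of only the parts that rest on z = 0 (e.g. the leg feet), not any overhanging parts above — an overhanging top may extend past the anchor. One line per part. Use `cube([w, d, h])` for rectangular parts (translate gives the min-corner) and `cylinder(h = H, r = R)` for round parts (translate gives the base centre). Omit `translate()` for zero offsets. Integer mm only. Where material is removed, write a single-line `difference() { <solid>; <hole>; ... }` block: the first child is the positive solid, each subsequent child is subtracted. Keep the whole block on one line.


difference() { translate([452, 274, 0]) cylinder(h = 1390, r = 149); translate([452, 274, 0]) cylinder(h = 1390, r = 123); }


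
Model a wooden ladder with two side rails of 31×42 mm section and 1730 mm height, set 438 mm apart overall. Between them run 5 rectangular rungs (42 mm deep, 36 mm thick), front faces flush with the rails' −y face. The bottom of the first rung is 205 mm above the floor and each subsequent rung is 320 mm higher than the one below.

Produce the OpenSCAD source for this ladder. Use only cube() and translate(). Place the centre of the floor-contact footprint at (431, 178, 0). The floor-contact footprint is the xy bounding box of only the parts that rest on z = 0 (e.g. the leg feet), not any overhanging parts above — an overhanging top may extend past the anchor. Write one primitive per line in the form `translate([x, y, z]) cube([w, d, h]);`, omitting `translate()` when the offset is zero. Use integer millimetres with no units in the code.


translate([212, 157, 0]) cube([31, 42, 1730]);
translate([619, 157, 0]) cube([31, 42, 1730]);
translate([243, 157, 205]) cube([376, 42, 36]);
translate([243, 157, 525]) cube([376, 42, 36]);
translate([243, 157, 845]) cube([376, 42, 36]);
translate([243, 157, 1165]) cube([376, 42, 36]);
translate([243, 157, 1485]) cube([376, 42, 36]);


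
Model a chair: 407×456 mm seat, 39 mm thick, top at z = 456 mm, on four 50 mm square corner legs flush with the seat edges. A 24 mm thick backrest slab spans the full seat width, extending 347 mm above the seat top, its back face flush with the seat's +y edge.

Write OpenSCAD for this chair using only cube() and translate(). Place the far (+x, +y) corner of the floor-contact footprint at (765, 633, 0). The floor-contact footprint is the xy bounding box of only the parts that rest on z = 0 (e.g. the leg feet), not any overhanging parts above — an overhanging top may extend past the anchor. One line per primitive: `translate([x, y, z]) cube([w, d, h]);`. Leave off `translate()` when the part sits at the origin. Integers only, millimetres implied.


translate([358, 177, 417]) cube([407, 456, 39]);
translate([358, 177, 0]) cube([50, 50, 417]);
translate([715, 177, 0]) cube([50, 50, 417]);
translate([358, 583, 0]) cube([50, 50, 417]);
translate([715, 583, 0]) cube([50, 50, 417]);
translate([358, 609, 456]) cube([407, 24, 347]);


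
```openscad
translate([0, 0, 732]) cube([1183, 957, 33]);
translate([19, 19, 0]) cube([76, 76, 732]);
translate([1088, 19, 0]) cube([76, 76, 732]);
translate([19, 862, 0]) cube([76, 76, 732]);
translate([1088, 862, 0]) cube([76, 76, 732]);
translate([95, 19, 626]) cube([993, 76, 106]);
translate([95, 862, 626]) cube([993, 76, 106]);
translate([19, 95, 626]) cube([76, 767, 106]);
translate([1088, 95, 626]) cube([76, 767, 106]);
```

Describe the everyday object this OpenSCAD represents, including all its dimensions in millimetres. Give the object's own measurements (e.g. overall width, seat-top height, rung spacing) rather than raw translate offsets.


A table: top 1183 mm (x) × 957 mm (y), 33 mm thick, upper face at z = 765 mm, on four 76×76 mm square legs, each inset 19 mm from the nearest pair of top edges from z = 0 to the bottom of the top. Four apron rails, 76 mm thick and 106 mm tall, run between adjacent legs with their top edges flush with the underside of the top and their outer faces flush with the legs' outer faces.


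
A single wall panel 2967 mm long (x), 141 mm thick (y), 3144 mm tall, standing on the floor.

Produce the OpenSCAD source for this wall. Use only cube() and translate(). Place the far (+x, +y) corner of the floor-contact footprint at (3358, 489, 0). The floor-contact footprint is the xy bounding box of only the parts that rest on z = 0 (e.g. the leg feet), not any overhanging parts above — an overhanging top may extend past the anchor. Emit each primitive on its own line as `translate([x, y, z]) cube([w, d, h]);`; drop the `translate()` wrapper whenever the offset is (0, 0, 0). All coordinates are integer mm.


translate([391, 348, 0]) cube([2967, 141, 3144]);


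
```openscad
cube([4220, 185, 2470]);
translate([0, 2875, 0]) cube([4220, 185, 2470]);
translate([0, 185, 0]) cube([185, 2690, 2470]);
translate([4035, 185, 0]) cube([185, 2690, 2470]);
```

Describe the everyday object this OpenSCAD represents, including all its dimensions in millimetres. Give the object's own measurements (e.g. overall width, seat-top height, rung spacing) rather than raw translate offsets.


The wall frame of a small rectangular building: four walls, each 2470 mm tall and 185 mm thick, enclosing a footprint 4220 mm (x) by 3060 mm (y) outside-to-outside, with no floor or roof. The front and back walls (the −y and +y sides) span the full width; the two side walls fit between them.


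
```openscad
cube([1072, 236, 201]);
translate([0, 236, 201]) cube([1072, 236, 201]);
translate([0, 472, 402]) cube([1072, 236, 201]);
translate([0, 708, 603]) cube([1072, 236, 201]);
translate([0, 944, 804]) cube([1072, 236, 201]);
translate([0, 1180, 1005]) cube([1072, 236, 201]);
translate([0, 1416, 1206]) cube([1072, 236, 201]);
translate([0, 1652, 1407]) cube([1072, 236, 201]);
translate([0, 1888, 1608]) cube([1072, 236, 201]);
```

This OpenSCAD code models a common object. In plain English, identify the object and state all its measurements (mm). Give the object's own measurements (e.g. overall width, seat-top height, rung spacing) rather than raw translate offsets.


A straight staircase of 9 solid steps. Each step is 1072 mm wide (x), 236 mm deep (y, the going) and 201 mm tall (the rise). The first step rests on the floor; each subsequent step sits one going further in +y and one rise higher in +z, directly behind and above the previous step with no overlap.


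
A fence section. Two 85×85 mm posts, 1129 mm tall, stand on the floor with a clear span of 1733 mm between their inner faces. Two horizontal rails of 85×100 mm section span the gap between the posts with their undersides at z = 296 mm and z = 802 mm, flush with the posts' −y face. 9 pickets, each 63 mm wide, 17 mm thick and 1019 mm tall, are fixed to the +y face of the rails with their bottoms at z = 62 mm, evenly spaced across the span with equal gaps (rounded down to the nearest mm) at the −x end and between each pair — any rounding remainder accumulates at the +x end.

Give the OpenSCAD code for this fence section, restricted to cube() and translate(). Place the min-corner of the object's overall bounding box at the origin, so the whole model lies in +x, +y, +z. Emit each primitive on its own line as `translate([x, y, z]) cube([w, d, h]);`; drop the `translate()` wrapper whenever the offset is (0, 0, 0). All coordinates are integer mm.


cube([85, 85, 1129]);
translate([1818, 0, 0]) cube([85, 85, 1129]);
translate([85, 0, 296]) cube([1733, 85, 100]);
translate([85, 0, 802]) cube([1733, 85, 100]);
translate([201, 85, 62]) cube([63, 17, 1019]);
translate([380, 85, 62]) cube([63, 17, 1019]);
translate([559, 85, 62]) cube([63, 17, 1019]);
translate([738, 85, 62]) cube([63, 17, 1019]);
translate([917, 85, 62]) cube([63, 17, 1019]);
translate([1096, 85, 62]) cube([63, 17, 1019]);
translate([1275, 85, 62]) cube([63, 17, 1019]);
translate([1454, 85, 62]) cube([63, 17, 1019]);
translate([1633, 85, 62]) cube([63, 17, 1019]);


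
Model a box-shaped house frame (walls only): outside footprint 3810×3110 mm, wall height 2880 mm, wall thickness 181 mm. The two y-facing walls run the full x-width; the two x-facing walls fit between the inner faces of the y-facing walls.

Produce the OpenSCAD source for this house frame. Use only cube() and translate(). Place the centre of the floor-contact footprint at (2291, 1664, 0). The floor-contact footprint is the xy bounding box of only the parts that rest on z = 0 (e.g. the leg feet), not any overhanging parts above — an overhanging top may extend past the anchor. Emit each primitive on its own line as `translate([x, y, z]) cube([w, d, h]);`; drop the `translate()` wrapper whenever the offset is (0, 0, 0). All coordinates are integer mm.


translate([386, 109, 0]) cube([3810, 181, 2880]);
translate([386, 3038, 0]) cube([3810, 181, 2880]);
translate([386, 290, 0]) cube([181, 2748, 2880]);
translate([4015, 290, 0]) cube([181, 2748, 2880]);


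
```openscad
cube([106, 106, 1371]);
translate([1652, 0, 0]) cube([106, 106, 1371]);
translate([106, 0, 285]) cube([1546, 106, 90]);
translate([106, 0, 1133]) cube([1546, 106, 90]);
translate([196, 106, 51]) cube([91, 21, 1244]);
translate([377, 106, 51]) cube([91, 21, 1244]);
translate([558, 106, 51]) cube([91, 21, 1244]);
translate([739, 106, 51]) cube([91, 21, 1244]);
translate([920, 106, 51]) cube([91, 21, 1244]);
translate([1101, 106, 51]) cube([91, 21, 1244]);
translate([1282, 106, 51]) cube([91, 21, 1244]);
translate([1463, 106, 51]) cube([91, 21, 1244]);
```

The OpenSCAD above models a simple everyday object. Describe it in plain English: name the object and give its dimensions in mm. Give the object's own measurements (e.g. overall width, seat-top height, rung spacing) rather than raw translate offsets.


A fence section. Two 106×106 mm posts, 1371 mm tall, stand on the floor with a clear span of 1546 mm between their inner faces. Two horizontal rails of 106×90 mm section span the gap between the posts with their undersides at z = 285 mm and z = 1133 mm, flush with the posts' −y face. 8 pickets, each 91 mm wide, 21 mm thick and 1244 mm tall, are fixed to the +y face of the rails with their bottoms at z = 51 mm, spaced across the span with a 90 mm gap after the −x post and between neighbouring pickets, with 98 mm left before the +x post.


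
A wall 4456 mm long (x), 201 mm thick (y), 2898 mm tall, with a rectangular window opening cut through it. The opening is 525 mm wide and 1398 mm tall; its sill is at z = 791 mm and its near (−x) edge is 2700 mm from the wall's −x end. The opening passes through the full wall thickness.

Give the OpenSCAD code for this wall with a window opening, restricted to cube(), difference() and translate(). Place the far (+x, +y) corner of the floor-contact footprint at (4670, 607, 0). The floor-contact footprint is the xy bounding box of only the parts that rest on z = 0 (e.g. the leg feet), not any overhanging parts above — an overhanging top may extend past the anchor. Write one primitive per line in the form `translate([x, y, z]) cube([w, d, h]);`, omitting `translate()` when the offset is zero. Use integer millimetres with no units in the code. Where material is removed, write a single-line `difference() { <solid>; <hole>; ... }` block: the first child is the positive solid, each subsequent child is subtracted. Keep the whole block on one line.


difference() { translate([214, 406, 0]) cube([4456, 201, 2898]); translate([2914, 406, 791]) cube([525, 201, 1398]); }


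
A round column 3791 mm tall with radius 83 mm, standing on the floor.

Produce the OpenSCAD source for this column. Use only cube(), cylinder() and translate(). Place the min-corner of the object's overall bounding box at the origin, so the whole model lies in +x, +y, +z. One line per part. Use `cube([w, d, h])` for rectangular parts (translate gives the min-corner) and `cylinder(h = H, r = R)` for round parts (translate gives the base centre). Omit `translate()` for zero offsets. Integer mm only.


translate([83, 83, 0]) cylinder(h = 3791, r = 83);


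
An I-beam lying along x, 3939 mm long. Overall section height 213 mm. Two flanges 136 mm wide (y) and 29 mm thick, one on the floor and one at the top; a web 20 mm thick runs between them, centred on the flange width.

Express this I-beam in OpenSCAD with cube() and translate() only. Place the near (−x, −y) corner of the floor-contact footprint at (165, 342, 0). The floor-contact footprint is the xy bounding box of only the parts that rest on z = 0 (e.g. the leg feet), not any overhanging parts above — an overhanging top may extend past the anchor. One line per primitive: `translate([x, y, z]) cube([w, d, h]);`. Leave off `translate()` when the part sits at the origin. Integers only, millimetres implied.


translate([165, 342, 0]) cube([3939, 136, 29]);
translate([165, 400, 29]) cube([3939, 20, 155]);
translate([165, 342, 184]) cube([3939, 136, 29]);


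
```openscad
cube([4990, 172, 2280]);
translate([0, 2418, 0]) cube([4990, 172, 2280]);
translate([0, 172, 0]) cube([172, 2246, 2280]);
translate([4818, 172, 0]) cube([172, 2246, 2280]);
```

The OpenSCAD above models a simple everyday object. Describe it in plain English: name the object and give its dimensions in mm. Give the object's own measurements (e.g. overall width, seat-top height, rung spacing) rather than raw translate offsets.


The wall frame of a small rectangular building: four walls, each 2280 mm tall and 172 mm thick, enclosing a footprint 4990 mm (x) by 2590 mm (y) outside-to-outside, with no floor or roof. The front and back walls (the −y and +y sides) span the full width; the two side walls fit between them.


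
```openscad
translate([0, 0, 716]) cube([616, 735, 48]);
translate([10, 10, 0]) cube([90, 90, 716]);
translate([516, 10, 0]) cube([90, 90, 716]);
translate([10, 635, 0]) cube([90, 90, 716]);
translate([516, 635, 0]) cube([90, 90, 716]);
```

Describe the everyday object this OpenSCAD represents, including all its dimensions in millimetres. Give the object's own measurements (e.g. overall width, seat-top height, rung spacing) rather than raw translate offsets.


A table: top 616 mm (x) × 735 mm (y), 48 mm thick, upper face at z = 764 mm, on four 90×90 mm square legs, each inset 10 mm from the nearest pair of top edges from z = 0 to the bottom of the top.


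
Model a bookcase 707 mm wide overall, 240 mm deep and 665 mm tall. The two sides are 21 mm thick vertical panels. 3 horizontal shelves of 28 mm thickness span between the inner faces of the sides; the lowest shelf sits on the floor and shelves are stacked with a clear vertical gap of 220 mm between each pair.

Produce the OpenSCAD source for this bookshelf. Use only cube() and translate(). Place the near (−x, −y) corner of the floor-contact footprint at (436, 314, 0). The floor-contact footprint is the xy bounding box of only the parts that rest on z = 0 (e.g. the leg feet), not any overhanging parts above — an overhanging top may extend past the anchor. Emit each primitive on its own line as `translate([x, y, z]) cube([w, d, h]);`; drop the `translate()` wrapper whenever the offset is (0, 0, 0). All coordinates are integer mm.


translate([436, 314, 0]) cube([21, 240, 665]);
translate([1122, 314, 0]) cube([21, 240, 665]);
translate([457, 314, 0]) cube([665, 240, 28]);
translate([457, 314, 248]) cube([665, 240, 28]);
translate([457, 314, 496]) cube([665, 240, 28]);


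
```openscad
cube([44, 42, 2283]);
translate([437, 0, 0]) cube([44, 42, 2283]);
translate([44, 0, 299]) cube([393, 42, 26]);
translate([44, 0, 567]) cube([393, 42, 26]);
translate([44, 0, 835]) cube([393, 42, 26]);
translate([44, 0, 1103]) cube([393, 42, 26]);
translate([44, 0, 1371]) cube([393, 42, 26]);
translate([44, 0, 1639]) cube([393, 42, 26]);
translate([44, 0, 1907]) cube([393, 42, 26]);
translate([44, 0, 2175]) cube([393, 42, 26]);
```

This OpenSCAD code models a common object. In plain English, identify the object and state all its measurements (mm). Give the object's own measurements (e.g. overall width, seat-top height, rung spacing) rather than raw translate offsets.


A straight ladder. Two 44×42 mm vertical rails, 2283 mm tall, stand 481 mm apart (outside-to-outside) with their front faces coplanar on the −y side. 8 rungs, each 42 mm deep and 26 mm tall, span between the inner faces of the rails, front faces flush with the rails. The lowest rung's underside is at z = 299 mm and rungs are spaced 268 mm apart (underside to underside).


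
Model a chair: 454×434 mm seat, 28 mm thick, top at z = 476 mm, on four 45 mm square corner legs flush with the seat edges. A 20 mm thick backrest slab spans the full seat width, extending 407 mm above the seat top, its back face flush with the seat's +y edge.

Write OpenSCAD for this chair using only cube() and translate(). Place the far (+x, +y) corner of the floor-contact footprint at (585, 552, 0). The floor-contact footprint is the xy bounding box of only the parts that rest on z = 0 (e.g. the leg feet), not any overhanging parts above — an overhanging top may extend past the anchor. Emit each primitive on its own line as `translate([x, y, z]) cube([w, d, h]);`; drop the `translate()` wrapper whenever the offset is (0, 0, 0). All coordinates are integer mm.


translate([131, 118, 448]) cube([454, 434, 28]);
translate([131, 118, 0]) cube([45, 45, 448]);
translate([540, 118, 0]) cube([45, 45, 448]);
translate([131, 507, 0]) cube([45, 45, 448]);
translate([540, 507, 0]) cube([45, 45, 448]);
translate([131, 532, 476]) cube([454, 20, 407]);
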